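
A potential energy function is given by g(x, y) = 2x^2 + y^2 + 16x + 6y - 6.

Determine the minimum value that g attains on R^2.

-47

g(x,y) separates as P(x) + Q(y) − 6, so its minimum is min P + min Q − 6.
P'(x) = 4x + 16 vanishes at x ∈ {-4}; Q'(y) = 2y + 6 vanishes at y ∈ {-3}.
Local minima of P (where P''>0): P(-4)=-32. Local minima of Q: Q(-3)=-9.
So the global minimum of g is P(-4) + Q(-3) − 6 = -32 − 9 − 6 = -47, attained at (-4, -3).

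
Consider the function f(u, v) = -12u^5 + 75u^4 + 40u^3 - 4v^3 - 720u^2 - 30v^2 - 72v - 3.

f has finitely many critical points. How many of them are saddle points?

4

f separates as a function of u plus a function of v, so ∇f=0 decouples.
∂f/∂u = -60u(u - 4)(u - 3)(u + 2) = 0 at u ∈ {-2, 0, 3, 4}; ∂f/∂v = -12(v + 2)(v + 3) = 0 at v ∈ {-3, -2}.
The Hessian is diagonal: diag(f_uu, f_vv). Second derivatives: f_uu(-2)=3600, f_uu(0)=-1440, f_uu(3)=900, f_uu(4)=-1440; f_vv(-3)=12, f_vv(-2)=-12.
Saddle points occur where the two diagonal entries have opposite signs: (-2, -2), (0, -3), (3, -2), (4, -3). Count: 4.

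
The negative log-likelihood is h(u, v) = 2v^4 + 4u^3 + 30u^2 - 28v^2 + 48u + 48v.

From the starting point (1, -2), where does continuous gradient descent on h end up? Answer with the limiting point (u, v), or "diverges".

(-1, -3)

h is separable, so gradient descent decouples: u follows -∂h/∂u, v follows -∂h/∂v.
∂h/∂u = 12(u + 1)(u + 4); at u=1 this is 120, so u decreases.
∂h/∂v = 8(v - 2)(v - 1)(v + 3); at v=-2 this is 96, so v decreases.
u converges to its nearest critical value -1 (a local min of the u-part); v converges to -3. The iterate converges to (-1, -3).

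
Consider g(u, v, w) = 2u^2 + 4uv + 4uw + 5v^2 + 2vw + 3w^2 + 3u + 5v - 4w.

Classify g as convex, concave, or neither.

convex

g is quadratic, so its Hessian is the constant matrix H = [[4, 4, 4], [4, 10, 2], [4, 2, 6]].
Leading principal minors: 4, 24, 32.
All positive ⇒ H ≻ 0 ⇒ convex.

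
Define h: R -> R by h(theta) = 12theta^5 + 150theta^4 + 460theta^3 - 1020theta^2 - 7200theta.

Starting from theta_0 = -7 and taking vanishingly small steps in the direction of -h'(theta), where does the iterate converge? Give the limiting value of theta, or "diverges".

h'(theta) = 60(theta - 2)(theta + 3)(theta + 4)(theta + 5), so h'(-7) = 12960.
Gradient descent moves in the -h' direction, i.e. theta is decreasing.
There is no critical point below theta=-7, and h' keeps the same sign, so the iterate runs off to −∞.

diverges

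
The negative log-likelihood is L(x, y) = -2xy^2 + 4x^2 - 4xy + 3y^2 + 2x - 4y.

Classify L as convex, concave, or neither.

neither

The term -2xy^2 is cubic, so the Hessian is not constant.
∂²L/∂y² = -4x + 6, which takes both signs as x varies (negative for sufficiently large x). A diagonal entry of the Hessian changing sign means the Hessian is neither positive- nor negative-semidefinite on all of R^2.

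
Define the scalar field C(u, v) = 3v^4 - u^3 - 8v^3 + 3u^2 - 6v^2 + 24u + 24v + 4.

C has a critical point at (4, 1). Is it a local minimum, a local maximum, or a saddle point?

local maximum

The mixed partial ∂²C/∂u∂v is 0, so the Hessian at any point is diag(C_uu, C_vv) = diag(6(-u + 1), 12(3v^2 - 4v - 1)).
At (4, 1): H = diag(-18, -24).
Both eigenvalues are negative, so H is negative definite: a local maximum.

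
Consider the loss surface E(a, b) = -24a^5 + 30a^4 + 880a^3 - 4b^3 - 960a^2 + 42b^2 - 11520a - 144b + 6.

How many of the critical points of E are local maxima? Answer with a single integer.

2

E separates as a function of a plus a function of b, so ∇E=0 decouples.
∂E/∂a = -120(a - 4)(a - 3)(a + 2)(a + 4) = 0 at a ∈ {-4, -2, 3, 4}; ∂E/∂b = -12(b - 4)(b - 3) = 0 at b ∈ {3, 4}.
The Hessian is diagonal: diag(E_aa, E_bb). Second derivatives: E_aa(-4)=13440, E_aa(-2)=-7200, E_aa(3)=4200, E_aa(4)=-5760; E_bb(3)=12, E_bb(4)=-12.
Local maxima occur where both diagonal entries negative: (-2, 4), (4, 4). Count: 2.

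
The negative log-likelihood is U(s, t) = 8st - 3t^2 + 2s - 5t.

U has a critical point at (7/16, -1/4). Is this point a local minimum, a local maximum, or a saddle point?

saddle point

The Hessian of U is constant: H = [[0, 8], [8, -6]].
det(H) = 0·(-6) − 8² = -64.
Since det(H) < 0, H is indefinite and the critical point is a saddle point.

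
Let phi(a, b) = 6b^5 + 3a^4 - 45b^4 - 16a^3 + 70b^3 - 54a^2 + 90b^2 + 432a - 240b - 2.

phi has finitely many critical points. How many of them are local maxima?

2

phi separates as a function of a plus a function of b, so ∇phi=0 decouples.
∂phi/∂a = 12(a - 4)(a - 3)(a + 3) = 0 at a ∈ {-3, 3, 4}; ∂phi/∂b = 30(b - 4)(b - 2)(b - 1)(b + 1) = 0 at b ∈ {-1, 1, 2, 4}.
The Hessian is diagonal: diag(phi_aa, phi_bb). Second derivatives: phi_aa(-3)=504, phi_aa(3)=-72, phi_aa(4)=84; phi_bb(-1)=-900, phi_bb(1)=180, phi_bb(2)=-180, phi_bb(4)=900.
Local maxima occur where both diagonal entries negative: (3, -1), (3, 2). Count: 2.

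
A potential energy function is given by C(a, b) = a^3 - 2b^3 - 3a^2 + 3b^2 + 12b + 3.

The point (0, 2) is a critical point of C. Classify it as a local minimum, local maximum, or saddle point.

The mixed partial ∂²C/∂a∂b is 0, so the Hessian at any point is diag(C_aa, C_bb) = diag(6(a - 1), 6(-2b + 1)).
At (0, 2): H = diag(-6, -18).
Both eigenvalues are negative, so H is negative definite: a local maximum.

local maximum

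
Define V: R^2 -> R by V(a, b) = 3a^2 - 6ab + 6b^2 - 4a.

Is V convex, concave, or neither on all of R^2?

V is quadratic, so its Hessian is the constant matrix H = [[6, -6], [-6, 12]].
det(H) = 36, tr(H) = 18.
det(H) > 0 and tr(H) > 0, so H is positive definite everywhere: convex.

convex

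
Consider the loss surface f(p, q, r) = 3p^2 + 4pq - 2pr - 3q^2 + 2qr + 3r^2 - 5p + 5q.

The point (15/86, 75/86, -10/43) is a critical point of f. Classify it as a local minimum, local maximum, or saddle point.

saddle point

The Hessian is constant: H = [[6, 4, -2], [4, -6, 2], [-2, 2, 6]].
Leading principal minors: Δ₁ = 6, Δ₂ = -52, Δ₃ = -344.
The minors fit neither the all-positive nor the alternating-sign pattern, so H is indefinite: a saddle point.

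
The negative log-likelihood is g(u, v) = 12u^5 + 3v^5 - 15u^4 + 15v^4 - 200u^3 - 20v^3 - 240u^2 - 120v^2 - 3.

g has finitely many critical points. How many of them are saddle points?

g separates as a function of u plus a function of v, so ∇g=0 decouples.
∂g/∂u = 60u(u - 4)(u + 1)(u + 2) = 0 at u ∈ {-2, -1, 0, 4}; ∂g/∂v = 15v(v - 2)(v + 2)(v + 4) = 0 at v ∈ {-4, -2, 0, 2}.
The Hessian is diagonal: diag(g_uu, g_vv). Second derivatives: g_uu(-2)=-720, g_uu(-1)=300, g_uu(0)=-480, g_uu(4)=7200; g_vv(-4)=-720, g_vv(-2)=240, g_vv(0)=-240, g_vv(2)=720.
Saddle points occur where the two diagonal entries have opposite signs: (-2, -2), (-2, 2), (-1, -4), (-1, 0), (0, -2), (0, 2), (4, -4), (4, 0). Count: 8.

8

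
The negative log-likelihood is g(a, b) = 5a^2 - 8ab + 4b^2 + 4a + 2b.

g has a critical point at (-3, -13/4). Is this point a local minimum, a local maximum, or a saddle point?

local minimum

The Hessian of g is constant: H = [[10, -8], [-8, 8]].
det(H) = 10·8 − (-8)² = 16.
det(H) > 0 and tr(H) = 18 > 0, so H is positive definite and the point is a local minimum.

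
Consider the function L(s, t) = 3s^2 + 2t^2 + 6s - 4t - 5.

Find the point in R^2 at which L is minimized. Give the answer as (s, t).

L(s,t) separates as P(s) + Q(t) − 5, so its minimum is min P + min Q − 5.
P'(s) = 6s + 6 vanishes at s ∈ {-1}; Q'(t) = 4(t - 1) vanishes at t ∈ {1}.
Local minima of P (where P''>0): P(-1)=-3. Local minima of Q: Q(1)=-2.
So the global minimum of L is P(-1) + Q(1) − 5 = -3 − 2 − 5 = -10, attained at (-1, 1).

(-1, 1)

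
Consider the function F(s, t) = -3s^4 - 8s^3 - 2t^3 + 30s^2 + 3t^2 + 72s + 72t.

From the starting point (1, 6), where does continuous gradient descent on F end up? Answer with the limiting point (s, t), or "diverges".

diverges

F is separable, so gradient descent decouples: s follows -∂F/∂s, t follows -∂F/∂t.
∂F/∂s = -12(s - 2)(s + 1)(s + 3); at s=1 this is 96, so s decreases.
∂F/∂t = -6(t - 4)(t + 3); at t=6 this is -108, so t increases.
The t-coordinate has no critical point in that direction and runs off to infinity.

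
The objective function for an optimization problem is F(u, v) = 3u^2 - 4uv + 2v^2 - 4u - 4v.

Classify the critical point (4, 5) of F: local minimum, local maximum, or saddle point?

local minimum

The Hessian of F is constant: H = [[6, -4], [-4, 4]].
det(H) = 6·4 − (-4)² = 8.
det(H) > 0 and tr(H) = 10 > 0, so H is positive definite and the point is a local minimum.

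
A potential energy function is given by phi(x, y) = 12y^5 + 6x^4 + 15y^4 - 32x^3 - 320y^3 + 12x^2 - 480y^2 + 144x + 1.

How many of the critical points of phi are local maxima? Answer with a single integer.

phi separates as a function of x plus a function of y, so ∇phi=0 decouples.
∂phi/∂x = 24(x - 3)(x - 2)(x + 1) = 0 at x ∈ {-1, 2, 3}; ∂phi/∂y = 60y(y - 4)(y + 1)(y + 4) = 0 at y ∈ {-4, -1, 0, 4}.
The Hessian is diagonal: diag(phi_xx, phi_yy). Second derivatives: phi_xx(-1)=288, phi_xx(2)=-72, phi_xx(3)=96; phi_yy(-4)=-5760, phi_yy(-1)=900, phi_yy(0)=-960, phi_yy(4)=9600.
Local maxima occur where both diagonal entries negative: (2, -4), (2, 0). Count: 2.

2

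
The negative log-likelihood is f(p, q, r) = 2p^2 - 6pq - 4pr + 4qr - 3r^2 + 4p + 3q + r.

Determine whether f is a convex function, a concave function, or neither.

f is quadratic, so its Hessian is the constant matrix H = [[4, -6, -4], [-6, 0, 4], [-4, 4, -6]].
Leading principal minors: 4, -36, 344.
Neither pattern holds ⇒ H is indefinite ⇒ neither convex nor concave.

neither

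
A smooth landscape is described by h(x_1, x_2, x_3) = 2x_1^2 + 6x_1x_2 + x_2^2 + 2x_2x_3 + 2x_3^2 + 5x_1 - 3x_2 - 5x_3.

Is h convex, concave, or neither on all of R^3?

neither

h is quadratic, so its Hessian is the constant matrix H = [[4, 6, 0], [6, 2, 2], [0, 2, 4]].
Leading principal minors: 4, -28, -128.
Neither pattern holds ⇒ H is indefinite ⇒ neither convex nor concave.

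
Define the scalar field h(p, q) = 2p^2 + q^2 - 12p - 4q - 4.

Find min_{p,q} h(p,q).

-26

h(p,q) separates as A(p) + B(q) − 4, so its minimum is min A + min B − 4.
A'(p) = 4p - 12 vanishes at p ∈ {3}; B'(q) = 2q - 4 vanishes at q ∈ {2}.
Local minima of A (where A''>0): A(3)=-18. Local minima of B: B(2)=-4.
So the global minimum of h is A(3) + B(2) − 4 = -18 − 4 − 4 = -26, attained at (3, 2).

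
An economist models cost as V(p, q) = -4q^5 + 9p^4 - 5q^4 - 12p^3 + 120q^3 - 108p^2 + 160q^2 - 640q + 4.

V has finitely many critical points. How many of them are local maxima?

V separates as a function of p plus a function of q, so ∇V=0 decouples.
∂V/∂p = 36p(p - 3)(p + 2) = 0 at p ∈ {-2, 0, 3}; ∂V/∂q = -20(q - 4)(q - 1)(q + 2)(q + 4) = 0 at q ∈ {-4, -2, 1, 4}.
The Hessian is diagonal: diag(V_pp, V_qq). Second derivatives: V_pp(-2)=360, V_pp(0)=-216, V_pp(3)=540; V_qq(-4)=1600, V_qq(-2)=-720, V_qq(1)=900, V_qq(4)=-2880.
Local maxima occur where both diagonal entries negative: (0, -2), (0, 4). Count: 2.

2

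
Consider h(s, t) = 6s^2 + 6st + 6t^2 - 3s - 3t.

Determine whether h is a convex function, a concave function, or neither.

convex

h is quadratic, so its Hessian is the constant matrix H = [[12, 6], [6, 12]].
det(H) = 108, tr(H) = 24.
det(H) > 0 and tr(H) > 0, so H is positive definite everywhere: convex.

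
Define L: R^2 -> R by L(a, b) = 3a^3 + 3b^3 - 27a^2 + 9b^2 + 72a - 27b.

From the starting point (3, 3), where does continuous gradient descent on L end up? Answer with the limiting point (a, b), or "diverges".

(4, 1)

L is separable, so gradient descent decouples: a follows -∂L/∂a, b follows -∂L/∂b.
∂L/∂a = 9(a - 4)(a - 2); at a=3 this is -9, so a increases.
∂L/∂b = 9(b - 1)(b + 3); at b=3 this is 108, so b decreases.
a converges to its nearest critical value 4 (a local min of the a-part); b converges to 1. The iterate converges to (4, 1).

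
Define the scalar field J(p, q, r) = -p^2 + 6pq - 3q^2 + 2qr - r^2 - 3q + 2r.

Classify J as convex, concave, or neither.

J is quadratic, so its Hessian is the constant matrix H = [[-2, 6, 0], [6, -6, 2], [0, 2, -2]].
Leading principal minors: -2, -24, 56.
Neither pattern holds ⇒ H is indefinite ⇒ neither convex nor concave.

neither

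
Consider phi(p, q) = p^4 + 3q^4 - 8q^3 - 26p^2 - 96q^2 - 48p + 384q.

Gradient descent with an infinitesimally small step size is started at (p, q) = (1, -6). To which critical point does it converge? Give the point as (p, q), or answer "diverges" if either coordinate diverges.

(4, -4)

phi is separable, so gradient descent decouples: p follows -∂phi/∂p, q follows -∂phi/∂q.
∂phi/∂p = 4(p - 4)(p + 1)(p + 3); at p=1 this is -96, so p increases.
∂phi/∂q = 12(q - 4)(q - 2)(q + 4); at q=-6 this is -1920, so q increases.
p converges to its nearest critical value 4 (a local min of the p-part); q converges to -4. The iterate converges to (4, -4).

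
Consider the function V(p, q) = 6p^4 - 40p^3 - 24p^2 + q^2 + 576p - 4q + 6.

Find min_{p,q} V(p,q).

-830

V(p,q) separates as A(p) + B(q) + 6, so its minimum is min A + min B + 6.
A'(p) = 24(p - 4)(p - 3)(p + 2) vanishes at p ∈ {-2, 3, 4}; B'(q) = 2q - 4 vanishes at q ∈ {2}.
Local minima of A (where A''>0): A(-2)=-832, A(4)=896. Local minima of B: B(2)=-4.
So the global minimum of V is A(-2) + B(2) + 6 = -832 − 4 + 6 = -830, attained at (-2, 2).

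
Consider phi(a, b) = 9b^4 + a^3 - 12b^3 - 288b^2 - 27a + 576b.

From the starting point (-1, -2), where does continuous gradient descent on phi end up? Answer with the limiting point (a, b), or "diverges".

phi is separable, so gradient descent decouples: a follows -∂phi/∂a, b follows -∂phi/∂b.
∂phi/∂a = 3(a - 3)(a + 3); at a=-1 this is -24, so a increases.
∂phi/∂b = 36(b - 4)(b - 1)(b + 4); at b=-2 this is 1296, so b decreases.
a converges to its nearest critical value 3 (a local min of the a-part); b converges to -4. The iterate converges to (3, -4).

(3, -4)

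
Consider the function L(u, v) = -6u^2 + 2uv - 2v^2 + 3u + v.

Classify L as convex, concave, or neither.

L is quadratic, so its Hessian is the constant matrix H = [[-12, 2], [2, -4]].
det(H) = 44, tr(H) = -16.
det(H) > 0 and tr(H) < 0, so H is negative definite everywhere: concave.

concave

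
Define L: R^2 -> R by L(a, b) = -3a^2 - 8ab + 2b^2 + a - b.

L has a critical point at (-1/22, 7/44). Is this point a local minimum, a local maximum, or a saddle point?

saddle point

The Hessian of L is constant: H = [[-6, -8], [-8, 4]].
det(H) = (-6)·4 − (-8)² = -88.
Since det(H) < 0, H is indefinite and the critical point is a saddle point.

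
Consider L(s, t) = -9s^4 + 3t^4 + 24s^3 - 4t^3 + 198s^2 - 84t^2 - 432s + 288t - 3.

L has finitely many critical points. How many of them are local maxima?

L separates as a function of s plus a function of t, so ∇L=0 decouples.
∂L/∂s = -36(s - 4)(s - 1)(s + 3) = 0 at s ∈ {-3, 1, 4}; ∂L/∂t = 12(t - 3)(t - 2)(t + 4) = 0 at t ∈ {-4, 2, 3}.
The Hessian is diagonal: diag(L_ss, L_tt). Second derivatives: L_ss(-3)=-1008, L_ss(1)=432, L_ss(4)=-756; L_tt(-4)=504, L_tt(2)=-72, L_tt(3)=84.
Local maxima occur where both diagonal entries negative: (-3, 2), (4, 2). Count: 2.

2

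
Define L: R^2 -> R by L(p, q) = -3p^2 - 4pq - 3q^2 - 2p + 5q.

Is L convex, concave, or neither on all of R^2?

concave

L is quadratic, so its Hessian is the constant matrix H = [[-6, -4], [-4, -6]].
det(H) = 20, tr(H) = -12.
det(H) > 0 and tr(H) < 0, so H is negative definite everywhere: concave.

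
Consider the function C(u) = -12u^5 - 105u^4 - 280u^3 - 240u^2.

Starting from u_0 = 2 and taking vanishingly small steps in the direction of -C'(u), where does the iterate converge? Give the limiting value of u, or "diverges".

C'(u) = -60u(u + 1)(u + 2)(u + 4), so C'(2) = -8640.
Gradient descent moves in the -C' direction, i.e. u is increasing.
There is no critical point above u=2, and C' keeps the same sign, so the iterate runs off to +∞.

diverges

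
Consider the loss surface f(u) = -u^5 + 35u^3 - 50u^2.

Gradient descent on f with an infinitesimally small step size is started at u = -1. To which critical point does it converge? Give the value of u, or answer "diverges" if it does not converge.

f'(u) = -5u(u - 4)(u - 1)(u + 5), so f'(-1) = 200.
Gradient descent moves in the -f' direction, i.e. u is decreasing.
The nearest critical point in that direction is u = -5, where f'' = 1350 > 0 (a local minimum). The iterate converges there.

-5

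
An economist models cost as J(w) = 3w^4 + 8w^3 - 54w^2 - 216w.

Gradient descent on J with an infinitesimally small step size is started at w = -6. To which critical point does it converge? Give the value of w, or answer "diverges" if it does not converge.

J'(w) = 12(w - 3)(w + 2)(w + 3), so J'(-6) = -1296.
Gradient descent moves in the -J' direction, i.e. w is increasing.
The nearest critical point in that direction is w = -3, where J'' = 72 > 0 (a local minimum). The iterate converges there.

-3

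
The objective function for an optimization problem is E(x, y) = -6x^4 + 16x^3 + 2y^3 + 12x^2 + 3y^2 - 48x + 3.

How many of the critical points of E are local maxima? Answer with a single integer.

E separates as a function of x plus a function of y, so ∇E=0 decouples.
∂E/∂x = -24(x - 2)(x - 1)(x + 1) = 0 at x ∈ {-1, 1, 2}; ∂E/∂y = 6y(y + 1) = 0 at y ∈ {-1, 0}.
The Hessian is diagonal: diag(E_xx, E_yy). Second derivatives: E_xx(-1)=-144, E_xx(1)=48, E_xx(2)=-72; E_yy(-1)=-6, E_yy(0)=6.
Local maxima occur where both diagonal entries negative: (-1, -1), (2, -1). Count: 2.

2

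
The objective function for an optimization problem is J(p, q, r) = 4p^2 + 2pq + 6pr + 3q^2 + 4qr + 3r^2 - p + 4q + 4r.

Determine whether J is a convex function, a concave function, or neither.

J is quadratic, so its Hessian is the constant matrix H = [[8, 2, 6], [2, 6, 4], [6, 4, 6]].
Leading principal minors: 8, 44, 16.
All positive ⇒ H ≻ 0 ⇒ convex.

convex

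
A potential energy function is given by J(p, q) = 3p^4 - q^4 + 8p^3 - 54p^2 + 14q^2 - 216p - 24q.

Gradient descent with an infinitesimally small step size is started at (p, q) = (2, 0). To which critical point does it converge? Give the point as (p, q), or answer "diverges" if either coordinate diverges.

J is separable, so gradient descent decouples: p follows -∂J/∂p, q follows -∂J/∂q.
∂J/∂p = 12(p - 3)(p + 2)(p + 3); at p=2 this is -240, so p increases.
∂J/∂q = -4(q - 2)(q - 1)(q + 3); at q=0 this is -24, so q increases.
p converges to its nearest critical value 3 (a local min of the p-part); q converges to 1. The iterate converges to (3, 1).

(3, 1)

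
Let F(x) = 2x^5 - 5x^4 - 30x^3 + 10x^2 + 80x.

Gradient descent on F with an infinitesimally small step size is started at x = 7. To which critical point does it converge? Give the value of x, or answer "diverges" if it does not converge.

4

F'(x) = 10(x - 4)(x - 1)(x + 1)(x + 2), so F'(7) = 12960.
Gradient descent moves in the -F' direction, i.e. x is decreasing.
The nearest critical point in that direction is x = 4, where F'' = 900 > 0 (a local minimum). The iterate converges there.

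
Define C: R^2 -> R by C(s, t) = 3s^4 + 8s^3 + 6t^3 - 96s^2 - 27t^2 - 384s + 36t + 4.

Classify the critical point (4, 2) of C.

local minimum

The mixed partial ∂²C/∂s∂t is 0, so the Hessian at any point is diag(C_ss, C_tt) = diag(12(3s^2 + 4s - 16), 18(2t - 3)).
At (4, 2): H = diag(576, 18).
Both eigenvalues are positive, so H is positive definite: a local minimum.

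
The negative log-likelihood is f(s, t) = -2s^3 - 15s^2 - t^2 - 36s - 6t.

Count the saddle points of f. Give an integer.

1

f separates as a function of s plus a function of t, so ∇f=0 decouples.
∂f/∂s = -6(s + 2)(s + 3) = 0 at s ∈ {-3, -2}; ∂f/∂t = -2(t + 3) = 0 at t ∈ {-3}.
The Hessian is diagonal: diag(f_ss, f_tt). Second derivatives: f_ss(-3)=6, f_ss(-2)=-6; f_tt(-3)=-2.
Saddle points occur where the two diagonal entries have opposite signs: (-3, -3). Count: 1.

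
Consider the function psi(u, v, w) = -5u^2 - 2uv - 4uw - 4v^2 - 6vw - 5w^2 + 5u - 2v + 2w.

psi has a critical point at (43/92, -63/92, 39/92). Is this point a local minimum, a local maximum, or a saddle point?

local maximum

The Hessian is constant: H = [[-10, -2, -4], [-2, -8, -6], [-4, -6, -10]].
Leading principal minors: Δ₁ = -10, Δ₂ = 76, Δ₃ = -368.
The minors alternate sign starting negative (−, +, −), so H is negative definite: a local maximum.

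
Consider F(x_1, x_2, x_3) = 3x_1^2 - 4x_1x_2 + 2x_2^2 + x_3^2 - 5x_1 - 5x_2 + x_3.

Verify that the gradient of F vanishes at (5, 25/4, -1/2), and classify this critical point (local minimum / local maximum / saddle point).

local minimum

∇F = (6x_1 - 4x_2 - 5, -4x_1 + 4x_2 - 5, 2x_3 + 1); substituting (5, 25/4, -1/2) gives ∇F = (0, 0, 0), so (5, 25/4, -1/2) is indeed a critical point.
The Hessian is constant: H = [[6, -4, 0], [-4, 4, 0], [0, 0, 2]].
Leading principal minors: Δ₁ = 6, Δ₂ = 8, Δ₃ = 16.
All leading minors are positive, so H is positive definite: a local minimum.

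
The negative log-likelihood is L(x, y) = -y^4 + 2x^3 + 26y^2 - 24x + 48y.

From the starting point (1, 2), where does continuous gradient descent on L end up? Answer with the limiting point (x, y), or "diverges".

L is separable, so gradient descent decouples: x follows -∂L/∂x, y follows -∂L/∂y.
∂L/∂x = 6(x - 2)(x + 2); at x=1 this is -18, so x increases.
∂L/∂y = -4(y - 4)(y + 1)(y + 3); at y=2 this is 120, so y decreases.
x converges to its nearest critical value 2 (a local min of the x-part); y converges to -1. The iterate converges to (2, -1).

(2, -1)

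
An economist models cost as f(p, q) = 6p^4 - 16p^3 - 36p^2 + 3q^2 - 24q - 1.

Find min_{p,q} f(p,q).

-319

f(p,q) separates as A(p) + B(q) − 1, so its minimum is min A + min B − 1.
A'(p) = 24p(p - 3)(p + 1) vanishes at p ∈ {-1, 0, 3}; B'(q) = 6q - 24 vanishes at q ∈ {4}.
Local minima of A (where A''>0): A(-1)=-14, A(3)=-270. Local minima of B: B(4)=-48.
So the global minimum of f is A(3) + B(4) − 1 = -270 − 48 − 1 = -319, attained at (3, 4).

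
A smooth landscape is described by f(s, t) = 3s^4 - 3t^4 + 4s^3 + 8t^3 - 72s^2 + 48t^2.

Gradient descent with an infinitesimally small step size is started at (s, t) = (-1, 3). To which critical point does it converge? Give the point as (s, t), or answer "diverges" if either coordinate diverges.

f is separable, so gradient descent decouples: s follows -∂f/∂s, t follows -∂f/∂t.
∂f/∂s = 12s(s - 3)(s + 4); at s=-1 this is 144, so s decreases.
∂f/∂t = -12t(t - 4)(t + 2); at t=3 this is 180, so t decreases.
s converges to its nearest critical value -4 (a local min of the s-part); t converges to 0. The iterate converges to (-4, 0).

(-4, 0)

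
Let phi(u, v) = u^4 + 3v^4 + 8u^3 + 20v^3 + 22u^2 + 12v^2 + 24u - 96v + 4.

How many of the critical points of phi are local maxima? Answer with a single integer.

1

phi separates as a function of u plus a function of v, so ∇phi=0 decouples.
∂phi/∂u = 4(u + 1)(u + 2)(u + 3) = 0 at u ∈ {-3, -2, -1}; ∂phi/∂v = 12(v - 1)(v + 2)(v + 4) = 0 at v ∈ {-4, -2, 1}.
The Hessian is diagonal: diag(phi_uu, phi_vv). Second derivatives: phi_uu(-3)=8, phi_uu(-2)=-4, phi_uu(-1)=8; phi_vv(-4)=120, phi_vv(-2)=-72, phi_vv(1)=180.
Local maxima occur where both diagonal entries negative: (-2, -2). Count: 1.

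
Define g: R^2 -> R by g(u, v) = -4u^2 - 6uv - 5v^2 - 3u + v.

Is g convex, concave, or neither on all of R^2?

concave

g is quadratic, so its Hessian is the constant matrix H = [[-8, -6], [-6, -10]].
det(H) = 44, tr(H) = -18.
det(H) > 0 and tr(H) < 0, so H is negative definite everywhere: concave.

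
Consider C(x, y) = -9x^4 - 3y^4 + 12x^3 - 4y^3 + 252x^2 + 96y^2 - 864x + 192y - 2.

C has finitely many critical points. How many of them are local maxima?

4

C separates as a function of x plus a function of y, so ∇C=0 decouples.
∂C/∂x = -36(x - 3)(x - 2)(x + 4) = 0 at x ∈ {-4, 2, 3}; ∂C/∂y = -12(y - 4)(y + 1)(y + 4) = 0 at y ∈ {-4, -1, 4}.
The Hessian is diagonal: diag(C_xx, C_yy). Second derivatives: C_xx(-4)=-1512, C_xx(2)=216, C_xx(3)=-252; C_yy(-4)=-288, C_yy(-1)=180, C_yy(4)=-480.
Local maxima occur where both diagonal entries negative: (-4, -4), (-4, 4), (3, -4), (3, 4). Count: 4.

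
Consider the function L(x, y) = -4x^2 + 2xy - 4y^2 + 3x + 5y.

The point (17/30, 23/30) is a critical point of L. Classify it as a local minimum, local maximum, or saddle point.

The Hessian of L is constant: H = [[-8, 2], [2, -8]].
det(H) = (-8)·(-8) − 2² = 60.
det(H) > 0 and tr(H) = -16 < 0, so H is negative definite and the point is a local maximum.

local maximum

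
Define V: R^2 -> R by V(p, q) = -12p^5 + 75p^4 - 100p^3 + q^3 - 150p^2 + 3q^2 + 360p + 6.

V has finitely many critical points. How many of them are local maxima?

V separates as a function of p plus a function of q, so ∇V=0 decouples.
∂V/∂p = -60(p - 3)(p - 2)(p - 1)(p + 1) = 0 at p ∈ {-1, 1, 2, 3}; ∂V/∂q = 3q(q + 2) = 0 at q ∈ {-2, 0}.
The Hessian is diagonal: diag(V_pp, V_qq). Second derivatives: V_pp(-1)=1440, V_pp(1)=-240, V_pp(2)=180, V_pp(3)=-480; V_qq(-2)=-6, V_qq(0)=6.
Local maxima occur where both diagonal entries negative: (1, -2), (3, -2). Count: 2.

2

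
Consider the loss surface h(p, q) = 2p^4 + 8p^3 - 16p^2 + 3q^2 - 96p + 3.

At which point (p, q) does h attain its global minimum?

(2, 0)

h(p,q) separates as A(p) + B(q) + 3, so its minimum is min A + min B + 3.
A'(p) = 8(p - 2)(p + 2)(p + 3) vanishes at p ∈ {-3, -2, 2}; B'(q) = 6q vanishes at q ∈ {0}.
Local minima of A (where A''>0): A(-3)=90, A(2)=-160. Local minima of B: B(0)=0.
So the global minimum of h is A(2) + B(0) + 3 = -160 + 0 + 3 = -157, attained at (2, 0).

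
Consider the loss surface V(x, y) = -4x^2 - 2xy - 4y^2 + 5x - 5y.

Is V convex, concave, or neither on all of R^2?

V is quadratic, so its Hessian is the constant matrix H = [[-8, -2], [-2, -8]].
det(H) = 60, tr(H) = -16.
det(H) > 0 and tr(H) < 0, so H is negative definite everywhere: concave.

concave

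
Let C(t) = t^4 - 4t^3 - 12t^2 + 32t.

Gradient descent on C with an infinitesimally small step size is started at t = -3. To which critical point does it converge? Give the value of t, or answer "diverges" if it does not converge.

C'(t) = 4(t - 4)(t - 1)(t + 2), so C'(-3) = -112.
Gradient descent moves in the -C' direction, i.e. t is increasing.
The nearest critical point in that direction is t = -2, where C'' = 72 > 0 (a local minimum). The iterate converges there.

-2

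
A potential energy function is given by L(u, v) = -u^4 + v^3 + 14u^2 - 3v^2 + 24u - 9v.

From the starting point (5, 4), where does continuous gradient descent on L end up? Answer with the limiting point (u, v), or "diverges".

L is separable, so gradient descent decouples: u follows -∂L/∂u, v follows -∂L/∂v.
∂L/∂u = -4(u - 3)(u + 1)(u + 2); at u=5 this is -336, so u increases.
∂L/∂v = 3(v - 3)(v + 1); at v=4 this is 15, so v decreases.
The u-coordinate has no critical point in that direction and runs off to infinity.

diverges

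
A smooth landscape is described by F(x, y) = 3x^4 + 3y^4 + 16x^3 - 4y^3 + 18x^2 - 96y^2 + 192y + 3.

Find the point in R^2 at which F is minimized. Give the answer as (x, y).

(-3, -4)

F(x,y) separates as P(x) + Q(y) + 3, so its minimum is min P + min Q + 3.
P'(x) = 12x(x + 1)(x + 3) vanishes at x ∈ {-3, -1, 0}; Q'(y) = 12(y - 4)(y - 1)(y + 4) vanishes at y ∈ {-4, 1, 4}.
Local minima of P (where P''>0): P(-3)=-27, P(0)=0. Local minima of Q: Q(-4)=-1280, Q(4)=-256.
So the global minimum of F is P(-3) + Q(-4) + 3 = -27 − 1280 + 3 = -1304, attained at (-3, -4).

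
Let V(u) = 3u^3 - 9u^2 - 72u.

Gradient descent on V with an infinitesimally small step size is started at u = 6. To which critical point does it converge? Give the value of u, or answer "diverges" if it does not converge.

V'(u) = 9(u - 4)(u + 2), so V'(6) = 144.
Gradient descent moves in the -V' direction, i.e. u is decreasing.
The nearest critical point in that direction is u = 4, where V'' = 54 > 0 (a local minimum). The iterate converges there.

4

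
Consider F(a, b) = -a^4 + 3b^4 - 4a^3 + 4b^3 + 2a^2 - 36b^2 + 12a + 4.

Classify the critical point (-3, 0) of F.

local maximum

The mixed partial ∂²F/∂a∂b is 0, so the Hessian at any point is diag(F_aa, F_bb) = diag(4(-3a^2 - 6a + 1), 12(3b^2 + 2b - 6)).
At (-3, 0): H = diag(-32, -72).
Both eigenvalues are negative, so H is negative definite: a local maximum.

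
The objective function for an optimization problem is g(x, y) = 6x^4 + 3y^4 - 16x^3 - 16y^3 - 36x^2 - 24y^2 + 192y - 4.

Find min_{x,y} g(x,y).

-578

g(x,y) separates as P(x) + Q(y) − 4, so its minimum is min P + min Q − 4.
P'(x) = 24x(x - 3)(x + 1) vanishes at x ∈ {-1, 0, 3}; Q'(y) = 12(y - 4)(y - 2)(y + 2) vanishes at y ∈ {-2, 2, 4}.
Local minima of P (where P''>0): P(-1)=-14, P(3)=-270. Local minima of Q: Q(-2)=-304, Q(4)=128.
So the global minimum of g is P(3) + Q(-2) − 4 = -270 − 304 − 4 = -578, attained at (3, -2).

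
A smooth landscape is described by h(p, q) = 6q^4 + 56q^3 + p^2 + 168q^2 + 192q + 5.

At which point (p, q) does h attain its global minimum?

(0, -4)

h(p,q) separates as A(p) + B(q) + 5, so its minimum is min A + min B + 5.
A'(p) = 2p vanishes at p ∈ {0}; B'(q) = 24(q + 1)(q + 2)(q + 4) vanishes at q ∈ {-4, -2, -1}.
Local minima of A (where A''>0): A(0)=0. Local minima of B: B(-4)=-128, B(-1)=-74.
So the global minimum of h is A(0) + B(-4) + 5 = 0 − 128 + 5 = -123, attained at (0, -4).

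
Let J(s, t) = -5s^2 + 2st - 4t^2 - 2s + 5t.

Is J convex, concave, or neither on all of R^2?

concave

J is quadratic, so its Hessian is the constant matrix H = [[-10, 2], [2, -8]].
det(H) = 76, tr(H) = -18.
det(H) > 0 and tr(H) < 0, so H is negative definite everywhere: concave.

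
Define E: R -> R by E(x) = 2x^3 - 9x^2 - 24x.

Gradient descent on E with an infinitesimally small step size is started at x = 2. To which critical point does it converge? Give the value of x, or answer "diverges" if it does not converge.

E'(x) = 6(x - 4)(x + 1), so E'(2) = -36.
Gradient descent moves in the -E' direction, i.e. x is increasing.
The nearest critical point in that direction is x = 4, where E'' = 30 > 0 (a local minimum). The iterate converges there.

4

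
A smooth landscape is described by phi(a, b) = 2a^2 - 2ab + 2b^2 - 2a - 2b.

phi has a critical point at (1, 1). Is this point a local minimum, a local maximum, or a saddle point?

local minimum

The Hessian of phi is constant: H = [[4, -2], [-2, 4]].
det(H) = 4·4 − (-2)² = 12.
det(H) > 0 and tr(H) = 8 > 0, so H is positive definite and the point is a local minimum.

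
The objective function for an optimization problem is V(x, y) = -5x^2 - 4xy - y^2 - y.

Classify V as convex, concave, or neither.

V is quadratic, so its Hessian is the constant matrix H = [[-10, -4], [-4, -2]].
det(H) = 4, tr(H) = -12.
det(H) > 0 and tr(H) < 0, so H is negative definite everywhere: concave.

concave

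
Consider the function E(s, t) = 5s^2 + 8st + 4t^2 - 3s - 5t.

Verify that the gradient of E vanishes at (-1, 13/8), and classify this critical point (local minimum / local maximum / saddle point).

∇E = (10s + 8t - 3, 8s + 8t - 5); substituting (-1, 13/8) gives ∇E = (0, 0), so (-1, 13/8) is indeed a critical point.
The Hessian of E is constant: H = [[10, 8], [8, 8]].
det(H) = 10·8 − 8² = 16.
det(H) > 0 and tr(H) = 18 > 0, so H is positive definite and the point is a local minimum.

local minimum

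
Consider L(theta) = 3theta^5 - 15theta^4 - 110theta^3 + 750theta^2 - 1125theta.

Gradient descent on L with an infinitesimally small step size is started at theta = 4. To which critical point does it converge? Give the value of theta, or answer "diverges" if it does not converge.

L'(theta) = 15(theta - 5)(theta - 3)(theta - 1)(theta + 5), so L'(4) = -405.
Gradient descent moves in the -L' direction, i.e. theta is increasing.
The nearest critical point in that direction is theta = 5, where L'' = 1200 > 0 (a local minimum). The iterate converges there.

5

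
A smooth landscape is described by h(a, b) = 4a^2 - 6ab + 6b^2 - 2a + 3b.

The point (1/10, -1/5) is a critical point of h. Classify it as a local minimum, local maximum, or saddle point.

The Hessian of h is constant: H = [[8, -6], [-6, 12]].
det(H) = 8·12 − (-6)² = 60.
det(H) > 0 and tr(H) = 20 > 0, so H is positive definite and the point is a local minimum.

local minimum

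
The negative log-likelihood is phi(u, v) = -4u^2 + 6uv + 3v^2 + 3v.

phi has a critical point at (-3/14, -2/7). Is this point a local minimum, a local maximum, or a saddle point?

The Hessian of phi is constant: H = [[-8, 6], [6, 6]].
det(H) = (-8)·6 − 6² = -84.
Since det(H) < 0, H is indefinite and the critical point is a saddle point.

saddle point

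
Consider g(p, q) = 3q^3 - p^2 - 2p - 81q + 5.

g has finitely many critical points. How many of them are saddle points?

1

g separates as a function of p plus a function of q, so ∇g=0 decouples.
∂g/∂p = -2(p + 1) = 0 at p ∈ {-1}; ∂g/∂q = 9(q - 3)(q + 3) = 0 at q ∈ {-3, 3}.
The Hessian is diagonal: diag(g_pp, g_qq). Second derivatives: g_pp(-1)=-2; g_qq(-3)=-54, g_qq(3)=54.
Saddle points occur where the two diagonal entries have opposite signs: (-1, 3). Count: 1.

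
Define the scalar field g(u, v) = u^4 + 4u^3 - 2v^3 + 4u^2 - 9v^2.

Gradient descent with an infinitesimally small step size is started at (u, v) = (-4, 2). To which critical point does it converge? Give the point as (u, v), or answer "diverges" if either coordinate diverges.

diverges

g is separable, so gradient descent decouples: u follows -∂g/∂u, v follows -∂g/∂v.
∂g/∂u = 4u(u + 1)(u + 2); at u=-4 this is -96, so u increases.
∂g/∂v = -6v(v + 3); at v=2 this is -60, so v increases.
The v-coordinate has no critical point in that direction and runs off to infinity.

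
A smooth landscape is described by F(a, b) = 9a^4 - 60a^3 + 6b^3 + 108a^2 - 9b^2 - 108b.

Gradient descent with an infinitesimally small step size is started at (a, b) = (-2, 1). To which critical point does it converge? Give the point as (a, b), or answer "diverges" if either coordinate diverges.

F is separable, so gradient descent decouples: a follows -∂F/∂a, b follows -∂F/∂b.
∂F/∂a = 36a(a - 3)(a - 2); at a=-2 this is -1440, so a increases.
∂F/∂b = 18(b - 3)(b + 2); at b=1 this is -108, so b increases.
a converges to its nearest critical value 0 (a local min of the a-part); b converges to 3. The iterate converges to (0, 3).

(0, 3)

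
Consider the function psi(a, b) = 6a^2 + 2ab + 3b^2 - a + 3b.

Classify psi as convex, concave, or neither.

psi is quadratic, so its Hessian is the constant matrix H = [[12, 2], [2, 6]].
det(H) = 68, tr(H) = 18.
det(H) > 0 and tr(H) > 0, so H is positive definite everywhere: convex.

convex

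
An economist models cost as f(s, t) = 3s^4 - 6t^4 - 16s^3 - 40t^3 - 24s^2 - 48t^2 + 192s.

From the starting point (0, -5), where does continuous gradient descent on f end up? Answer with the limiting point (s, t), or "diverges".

f is separable, so gradient descent decouples: s follows -∂f/∂s, t follows -∂f/∂t.
∂f/∂s = 12(s - 4)(s - 2)(s + 2); at s=0 this is 192, so s decreases.
∂f/∂t = -24t(t + 1)(t + 4); at t=-5 this is 480, so t decreases.
The t-coordinate has no critical point in that direction and runs off to infinity.

diverges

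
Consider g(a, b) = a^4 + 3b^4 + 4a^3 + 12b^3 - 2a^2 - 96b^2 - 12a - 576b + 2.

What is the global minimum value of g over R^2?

g(a,b) separates as P(a) + Q(b) + 2, so its minimum is min P + min Q + 2.
P'(a) = 4(a - 1)(a + 1)(a + 3) vanishes at a ∈ {-3, -1, 1}; Q'(b) = 12(b - 4)(b + 3)(b + 4) vanishes at b ∈ {-4, -3, 4}.
Local minima of P (where P''>0): P(-3)=-9, P(1)=-9. Local minima of Q: Q(-4)=768, Q(4)=-2304.
So the global minimum of g is P(-3) + Q(4) + 2 = -9 − 2304 + 2 = -2311, attained at (-3, 4).

-2311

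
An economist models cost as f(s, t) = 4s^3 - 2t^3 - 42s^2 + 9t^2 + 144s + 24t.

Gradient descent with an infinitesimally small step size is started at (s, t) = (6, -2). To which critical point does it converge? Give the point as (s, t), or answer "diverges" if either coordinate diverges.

(4, -1)

f is separable, so gradient descent decouples: s follows -∂f/∂s, t follows -∂f/∂t.
∂f/∂s = 12(s - 4)(s - 3); at s=6 this is 72, so s decreases.
∂f/∂t = -6(t - 4)(t + 1); at t=-2 this is -36, so t increases.
s converges to its nearest critical value 4 (a local min of the s-part); t converges to -1. The iterate converges to (4, -1).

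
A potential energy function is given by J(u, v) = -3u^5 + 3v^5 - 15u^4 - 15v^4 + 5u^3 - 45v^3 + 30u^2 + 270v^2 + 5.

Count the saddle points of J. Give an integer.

J separates as a function of u plus a function of v, so ∇J=0 decouples.
∂J/∂u = -15u(u - 1)(u + 1)(u + 4) = 0 at u ∈ {-4, -1, 0, 1}; ∂J/∂v = 15v(v - 4)(v - 3)(v + 3) = 0 at v ∈ {-3, 0, 3, 4}.
The Hessian is diagonal: diag(J_uu, J_vv). Second derivatives: J_uu(-4)=900, J_uu(-1)=-90, J_uu(0)=60, J_uu(1)=-150; J_vv(-3)=-1890, J_vv(0)=540, J_vv(3)=-270, J_vv(4)=420.
Saddle points occur where the two diagonal entries have opposite signs: (-4, -3), (-4, 3), (-1, 0), (-1, 4), (0, -3), (0, 3), (1, 0), (1, 4). Count: 8.

8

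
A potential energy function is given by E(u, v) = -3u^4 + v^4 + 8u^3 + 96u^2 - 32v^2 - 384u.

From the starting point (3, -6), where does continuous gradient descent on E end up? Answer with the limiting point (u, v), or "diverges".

E is separable, so gradient descent decouples: u follows -∂E/∂u, v follows -∂E/∂v.
∂E/∂u = -12(u - 4)(u - 2)(u + 4); at u=3 this is 84, so u decreases.
∂E/∂v = 4v(v - 4)(v + 4); at v=-6 this is -480, so v increases.
u converges to its nearest critical value 2 (a local min of the u-part); v converges to -4. The iterate converges to (2, -4).

(2, -4)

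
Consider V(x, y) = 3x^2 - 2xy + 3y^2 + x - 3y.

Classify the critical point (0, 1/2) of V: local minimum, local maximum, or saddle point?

The Hessian of V is constant: H = [[6, -2], [-2, 6]].
det(H) = 6·6 − (-2)² = 32.
det(H) > 0 and tr(H) = 12 > 0, so H is positive definite and the point is a local minimum.

local minimum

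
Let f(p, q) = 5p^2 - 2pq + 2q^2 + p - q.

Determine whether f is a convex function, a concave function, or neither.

f is quadratic, so its Hessian is the constant matrix H = [[10, -2], [-2, 4]].
det(H) = 36, tr(H) = 14.
det(H) > 0 and tr(H) > 0, so H is positive definite everywhere: convex.

convex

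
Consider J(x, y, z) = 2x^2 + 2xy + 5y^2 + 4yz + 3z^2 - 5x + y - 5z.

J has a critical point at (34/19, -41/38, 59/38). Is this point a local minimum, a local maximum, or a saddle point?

local minimum

The Hessian is constant: H = [[4, 2, 0], [2, 10, 4], [0, 4, 6]].
Leading principal minors: Δ₁ = 4, Δ₂ = 36, Δ₃ = 152.
All leading minors are positive, so H is positive definite: a local minimum.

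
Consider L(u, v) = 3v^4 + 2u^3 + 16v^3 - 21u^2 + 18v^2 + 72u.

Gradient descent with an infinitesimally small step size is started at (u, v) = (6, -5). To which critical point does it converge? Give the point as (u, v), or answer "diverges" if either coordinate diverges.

(4, -3)

L is separable, so gradient descent decouples: u follows -∂L/∂u, v follows -∂L/∂v.
∂L/∂u = 6(u - 4)(u - 3); at u=6 this is 36, so u decreases.
∂L/∂v = 12v(v + 1)(v + 3); at v=-5 this is -480, so v increases.
u converges to its nearest critical value 4 (a local min of the u-part); v converges to -3. The iterate converges to (4, -3).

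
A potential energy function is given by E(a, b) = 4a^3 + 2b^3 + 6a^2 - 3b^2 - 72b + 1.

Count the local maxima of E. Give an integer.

1

E separates as a function of a plus a function of b, so ∇E=0 decouples.
∂E/∂a = 12a(a + 1) = 0 at a ∈ {-1, 0}; ∂E/∂b = 6(b - 4)(b + 3) = 0 at b ∈ {-3, 4}.
The Hessian is diagonal: diag(E_aa, E_bb). Second derivatives: E_aa(-1)=-12, E_aa(0)=12; E_bb(-3)=-42, E_bb(4)=42.
Local maxima occur where both diagonal entries negative: (-1, -3). Count: 1.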